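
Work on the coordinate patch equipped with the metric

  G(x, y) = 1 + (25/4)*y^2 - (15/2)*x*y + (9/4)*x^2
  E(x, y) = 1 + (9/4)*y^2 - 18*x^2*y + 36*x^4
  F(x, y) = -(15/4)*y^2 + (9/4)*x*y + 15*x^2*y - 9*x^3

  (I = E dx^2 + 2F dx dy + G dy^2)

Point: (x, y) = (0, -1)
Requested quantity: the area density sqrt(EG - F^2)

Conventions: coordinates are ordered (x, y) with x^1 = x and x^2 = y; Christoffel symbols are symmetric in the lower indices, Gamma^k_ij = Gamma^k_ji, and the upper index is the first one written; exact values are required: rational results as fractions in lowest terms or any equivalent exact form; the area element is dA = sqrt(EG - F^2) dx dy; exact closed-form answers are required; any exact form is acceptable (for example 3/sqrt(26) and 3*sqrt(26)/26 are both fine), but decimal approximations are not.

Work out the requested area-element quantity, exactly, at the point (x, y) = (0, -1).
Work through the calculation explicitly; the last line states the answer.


E = 13/4, F = -15/4, G = 29/4; EG - F^2 = 19/2

Answer: sqrt(EG - F^2) = sqrt(38)/2


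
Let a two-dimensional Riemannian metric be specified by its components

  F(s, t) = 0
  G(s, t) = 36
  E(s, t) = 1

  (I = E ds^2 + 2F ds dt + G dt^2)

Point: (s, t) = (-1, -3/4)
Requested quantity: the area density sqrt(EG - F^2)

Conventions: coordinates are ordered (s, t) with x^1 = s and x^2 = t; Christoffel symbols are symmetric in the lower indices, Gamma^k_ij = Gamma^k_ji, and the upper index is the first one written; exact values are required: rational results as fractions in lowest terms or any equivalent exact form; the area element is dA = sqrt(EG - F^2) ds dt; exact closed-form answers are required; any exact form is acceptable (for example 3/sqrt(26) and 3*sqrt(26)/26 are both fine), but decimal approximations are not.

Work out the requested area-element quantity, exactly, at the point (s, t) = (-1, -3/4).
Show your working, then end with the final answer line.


E = 1, F = 0, G = 36; EG - F^2 = 36

Answer: sqrt(EG - F^2) = 6


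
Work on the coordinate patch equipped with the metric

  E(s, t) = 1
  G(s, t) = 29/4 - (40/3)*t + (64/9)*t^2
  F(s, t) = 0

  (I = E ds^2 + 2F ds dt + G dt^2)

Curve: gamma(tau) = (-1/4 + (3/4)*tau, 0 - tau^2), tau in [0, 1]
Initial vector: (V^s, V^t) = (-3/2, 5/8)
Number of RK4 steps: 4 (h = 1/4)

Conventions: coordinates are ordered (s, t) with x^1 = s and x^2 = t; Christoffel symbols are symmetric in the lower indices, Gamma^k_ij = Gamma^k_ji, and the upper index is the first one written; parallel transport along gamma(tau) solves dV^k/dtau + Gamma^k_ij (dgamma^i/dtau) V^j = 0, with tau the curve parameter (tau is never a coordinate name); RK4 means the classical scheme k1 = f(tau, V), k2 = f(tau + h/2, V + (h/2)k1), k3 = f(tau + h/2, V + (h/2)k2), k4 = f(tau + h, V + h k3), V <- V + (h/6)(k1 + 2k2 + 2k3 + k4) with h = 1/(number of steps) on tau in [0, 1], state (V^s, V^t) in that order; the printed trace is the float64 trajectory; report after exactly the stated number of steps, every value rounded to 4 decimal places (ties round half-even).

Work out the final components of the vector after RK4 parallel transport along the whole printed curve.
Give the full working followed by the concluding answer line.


gamma'(tau) = (3/4, -2*tau); f(tau, V)^k = -Gamma^k_ij(gamma(tau)) gamma'^i(tau) V^j; h = 1/4; intermediate values shown to 6 dp
curve data and Christoffel symbols at the stage parameters:
  tau = 0.000000: gamma = (-0.250000, 0.000000), gamma' = (0.750000, 0.000000); Gamma_sss = 0.000000, Gamma_sst = 0.000000, Gamma_stt = 0.000000, Gamma_tss = 0.000000, Gamma_tst = 0.000000, Gamma_ttt = -0.919540
  tau = 0.125000: gamma = (-0.156250, -0.015625), gamma' = (0.750000, -0.250000); Gamma_sss = 0.000000, Gamma_sst = 0.000000, Gamma_stt = 0.000000, Gamma_tss = 0.000000, Gamma_tst = 0.000000, Gamma_ttt = -0.908541
  tau = 0.250000: gamma = (-0.062500, -0.062500), gamma' = (0.750000, -0.500000); Gamma_sss = 0.000000, Gamma_sst = 0.000000, Gamma_stt = 0.000000, Gamma_tss = 0.000000, Gamma_tst = 0.000000, Gamma_ttt = -0.876712
  tau = 0.375000: gamma = (0.031250, -0.140625), gamma' = (0.750000, -0.750000); Gamma_sss = 0.000000, Gamma_sst = 0.000000, Gamma_stt = 0.000000, Gamma_tss = 0.000000, Gamma_tst = 0.000000, Gamma_ttt = -0.827431
  tau = 0.500000: gamma = (0.125000, -0.250000), gamma' = (0.750000, -1.000000); Gamma_sss = 0.000000, Gamma_sst = 0.000000, Gamma_stt = 0.000000, Gamma_tss = 0.000000, Gamma_tst = 0.000000, Gamma_ttt = -0.765743
  tau = 0.625000: gamma = (0.218750, -0.390625), gamma' = (0.750000, -1.250000); Gamma_sss = 0.000000, Gamma_sst = 0.000000, Gamma_stt = 0.000000, Gamma_tss = 0.000000, Gamma_tst = 0.000000, Gamma_ttt = -0.697346
  tau = 0.750000: gamma = (0.312500, -0.562500), gamma' = (0.750000, -1.500000); Gamma_sss = 0.000000, Gamma_sst = 0.000000, Gamma_stt = 0.000000, Gamma_tss = 0.000000, Gamma_tst = 0.000000, Gamma_ttt = -0.627451
  tau = 0.875000: gamma = (0.406250, -0.765625), gamma' = (0.750000, -1.750000); Gamma_sss = 0.000000, Gamma_sst = 0.000000, Gamma_stt = 0.000000, Gamma_tss = 0.000000, Gamma_tst = 0.000000, Gamma_ttt = -0.560006
  tau = 1.000000: gamma = (0.500000, -1.000000), gamma' = (0.750000, -2.000000); Gamma_sss = 0.000000, Gamma_sst = 0.000000, Gamma_stt = 0.000000, Gamma_tss = 0.000000, Gamma_tst = 0.000000, Gamma_ttt = -0.497492
step 0: V^s = -1.5000, V^t = 0.6250
step 1: k1 = (0.000000, 0.000000), k2 = (0.000000, -0.141960), k3 = (0.000000, -0.137929), k4 = (0.000000, -0.258857); V <- V + (h/6)(k1 + 2k2 + 2k3 + k4): V^s = -1.5000, V^t = 0.5909
step 2: k1 = (0.000000, -0.259020), k2 = (0.000000, -0.346598), k3 = (0.000000, -0.339805), k4 = (0.000000, -0.387419); V <- V + (h/6)(k1 + 2k2 + 2k3 + k4): V^s = -1.5000, V^t = 0.5068
step 3: k1 = (0.000000, -0.388044), k2 = (0.000000, -0.399448), k3 = (0.000000, -0.398206), k4 = (0.000000, -0.383250); V <- V + (h/6)(k1 + 2k2 + 2k3 + k4): V^s = -1.5000, V^t = 0.4081
step 4: k1 = (0.000000, -0.384138), k2 = (0.000000, -0.352931), k3 = (0.000000, -0.356754), k4 = (0.000000, -0.317359); V <- V + (h/6)(k1 + 2k2 + 2k3 + k4): V^s = -1.5000, V^t = 0.3198

Answer: V^s = -1.5000, V^t = 0.3198


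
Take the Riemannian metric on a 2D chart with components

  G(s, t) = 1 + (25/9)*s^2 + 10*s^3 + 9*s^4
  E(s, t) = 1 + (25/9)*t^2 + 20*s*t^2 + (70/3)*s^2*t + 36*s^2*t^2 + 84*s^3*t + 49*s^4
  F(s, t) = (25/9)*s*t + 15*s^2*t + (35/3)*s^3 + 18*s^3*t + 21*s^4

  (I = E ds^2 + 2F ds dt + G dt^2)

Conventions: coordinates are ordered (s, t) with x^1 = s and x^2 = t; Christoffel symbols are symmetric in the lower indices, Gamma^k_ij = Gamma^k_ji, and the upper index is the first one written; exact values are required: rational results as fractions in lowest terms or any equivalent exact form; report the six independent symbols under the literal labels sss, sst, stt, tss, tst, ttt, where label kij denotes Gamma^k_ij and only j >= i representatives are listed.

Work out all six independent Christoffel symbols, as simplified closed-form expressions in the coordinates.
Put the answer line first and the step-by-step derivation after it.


Answer: Gamma_sss = (882*s^3 + 1134*s^2*t + 324*s*t^2 + 210*s*t + 90*t^2)/(522*s^4 + 756*s^3*t + 90*s^3 + 324*s^2*t^2 + 210*s^2*t + 25*s^2 + 180*s*t^2 + 25*t^2 + 9), Gamma_sst = (378*s^3 + 324*s^2*t + 105*s^2 + 180*s*t + 25*t)/(522*s^4 + 756*s^3*t + 90*s^3 + 324*s^2*t^2 + 210*s^2*t + 25*s^2 + 180*s*t^2 + 25*t^2 + 9), Gamma_stt = 0, Gamma_tss = (378*s^3 + 162*s^2*t + 210*s^2 + 90*s*t)/(522*s^4 + 756*s^3*t + 90*s^3 + 324*s^2*t^2 + 210*s^2*t + 25*s^2 + 180*s*t^2 + 25*t^2 + 9), Gamma_tst = (162*s^3 + 135*s^2 + 25*s)/(522*s^4 + 756*s^3*t + 90*s^3 + 324*s^2*t^2 + 210*s^2*t + 25*s^2 + 180*s*t^2 + 25*t^2 + 9), Gamma_ttt = 0

E = 1 + (25/9)*t^2 + 20*s*t^2 + (70/3)*s^2*t + 36*s^2*t^2 + 84*s^3*t + 49*s^4; F = (25/9)*s*t + 15*s^2*t + (35/3)*s^3 + 18*s^3*t + 21*s^4; G = 1 + (25/9)*s^2 + 10*s^3 + 9*s^4
Gamma^k_ij = (1/2) g^{kl} (d_i g_jl + d_j g_il - d_l g_ij), with g^inv = (1/(EG-F^2)) [[G, -F], [-F, E]]
first partials: E_s = 20*t^2 + (140/3)*s*t + 72*s*t^2 + 252*s^2*t + 196*s^3, E_t = (50/9)*t + 40*s*t + (70/3)*s^2 + 72*s^2*t + 84*s^3, F_s = (25/9)*t + 30*s*t + 35*s^2 + 54*s^2*t + 84*s^3, F_t = (25/9)*s + 15*s^2 + 18*s^3, G_s = (50/9)*s + 30*s^2 + 36*s^3, G_t = 0
D = EG - F^2 = 1 + (25/9)*t^2 + (25/9)*s^2 + 20*s*t^2 + (70/3)*s^2*t + 10*s^3 + 36*s^2*t^2 + 84*s^3*t + 58*s^4
expanded: Gamma^s_ss = (G E_s - 2F F_s + F E_t)/(2D), Gamma^s_st = (G E_t - F G_s)/(2D), Gamma^s_tt = (2G F_t - G G_s - F G_t)/(2D), Gamma^t_ss = (2E F_s - E E_t - F E_s)/(2D), Gamma^t_st = (E G_s - F E_t)/(2D), Gamma^t_tt = (E G_t - 2F F_t + F G_s)/(2D); substitute and cancel common factors


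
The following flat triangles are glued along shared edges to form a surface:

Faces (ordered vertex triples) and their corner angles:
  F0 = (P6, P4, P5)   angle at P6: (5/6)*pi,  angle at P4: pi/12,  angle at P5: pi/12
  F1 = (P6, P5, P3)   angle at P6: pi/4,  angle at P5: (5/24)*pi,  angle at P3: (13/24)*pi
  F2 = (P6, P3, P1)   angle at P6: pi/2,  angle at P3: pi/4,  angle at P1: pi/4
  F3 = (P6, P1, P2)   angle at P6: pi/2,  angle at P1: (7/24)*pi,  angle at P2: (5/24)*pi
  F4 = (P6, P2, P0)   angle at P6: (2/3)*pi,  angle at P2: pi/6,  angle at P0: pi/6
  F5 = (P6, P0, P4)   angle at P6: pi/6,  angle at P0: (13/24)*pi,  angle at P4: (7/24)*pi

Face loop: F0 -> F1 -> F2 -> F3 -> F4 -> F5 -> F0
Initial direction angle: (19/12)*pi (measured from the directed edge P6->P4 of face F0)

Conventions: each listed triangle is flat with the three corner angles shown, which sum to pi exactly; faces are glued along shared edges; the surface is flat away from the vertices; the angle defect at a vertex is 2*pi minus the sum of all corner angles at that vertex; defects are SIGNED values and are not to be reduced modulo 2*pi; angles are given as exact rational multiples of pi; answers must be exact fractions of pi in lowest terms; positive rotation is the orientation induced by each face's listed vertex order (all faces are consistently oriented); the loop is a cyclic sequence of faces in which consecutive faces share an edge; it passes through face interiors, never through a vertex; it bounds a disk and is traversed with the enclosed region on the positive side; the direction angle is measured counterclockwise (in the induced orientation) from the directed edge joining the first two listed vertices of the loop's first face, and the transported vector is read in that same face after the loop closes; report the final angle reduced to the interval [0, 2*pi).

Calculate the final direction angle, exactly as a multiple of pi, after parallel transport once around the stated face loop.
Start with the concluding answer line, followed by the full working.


Answer: final direction angle = (2/3)*pi

enclosed vertex P6: corner angles sum to (35/12)*pi, defect = 2*pi - (35/12)*pi = (-11/12)*pi
transport around the loop rotates by the sum of enclosed defects; add to the initial angle mod 2*pi
final angle = (19/12)*pi - (11/12)*pi = (2/3)*pi (mod 2*pi)


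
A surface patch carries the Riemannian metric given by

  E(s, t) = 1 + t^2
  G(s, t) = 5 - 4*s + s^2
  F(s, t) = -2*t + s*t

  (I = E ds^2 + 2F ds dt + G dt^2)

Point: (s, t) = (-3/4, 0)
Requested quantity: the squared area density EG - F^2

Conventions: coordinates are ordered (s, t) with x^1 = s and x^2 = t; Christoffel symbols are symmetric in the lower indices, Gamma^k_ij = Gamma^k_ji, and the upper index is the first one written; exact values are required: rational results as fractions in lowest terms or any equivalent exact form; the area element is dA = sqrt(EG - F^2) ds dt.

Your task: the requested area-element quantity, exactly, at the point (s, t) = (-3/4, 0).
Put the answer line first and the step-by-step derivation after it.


Answer: EG - F^2 = 137/16

E = 1, F = 0, G = 137/16; EG - F^2 = 137/16


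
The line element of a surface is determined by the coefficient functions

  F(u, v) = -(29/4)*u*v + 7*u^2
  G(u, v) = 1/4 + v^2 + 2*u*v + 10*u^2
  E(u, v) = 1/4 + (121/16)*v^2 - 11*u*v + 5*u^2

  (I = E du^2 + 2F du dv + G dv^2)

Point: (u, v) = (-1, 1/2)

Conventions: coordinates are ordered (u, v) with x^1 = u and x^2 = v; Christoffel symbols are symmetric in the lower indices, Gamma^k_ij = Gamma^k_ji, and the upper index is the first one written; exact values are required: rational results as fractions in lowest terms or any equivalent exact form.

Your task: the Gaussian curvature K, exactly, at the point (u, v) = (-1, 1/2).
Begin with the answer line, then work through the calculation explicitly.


Answer: K = -489172/848241

E = 809/64, F = 85/8, G = 19/2, EG - F^2 = 921/128 at the point
E_u = -31/2, E_v = 297/16, F_u = -141/8, F_v = 29/4, G_u = -19, G_v = -1
E_vv = 121/8, F_uv = -29/4, G_uu = 20
Brioschi: K = (det M1 - det M2) / (EG - F^2)^2 with the standard first/second-derivative matrices M1, M2.
M1 = [[-E_vv/2 + F_uv - G_uu/2, E_u/2, F_u - E_v/2], [F_v - G_u/2, E, F], [G_v/2, F, G]] = [[-397/16, -31/4, -861/32], [67/4, 809/64, 85/8], [-1/2, 85/8, 19/2]]; det M1 = -15821499/4096
M2 = [[0, E_v/2, G_u/2], [E_v/2, E, F], [G_u/2, F, G]] = [[0, 297/32, -19/2], [297/32, 809/64, 85/8], [-19/2, 85/8, 19/2]]; det M2 = -7849603/2048
det M1 - det M2 = -122293/4096; K = -122293/4096 / (921/128)^2 = -489172/848241


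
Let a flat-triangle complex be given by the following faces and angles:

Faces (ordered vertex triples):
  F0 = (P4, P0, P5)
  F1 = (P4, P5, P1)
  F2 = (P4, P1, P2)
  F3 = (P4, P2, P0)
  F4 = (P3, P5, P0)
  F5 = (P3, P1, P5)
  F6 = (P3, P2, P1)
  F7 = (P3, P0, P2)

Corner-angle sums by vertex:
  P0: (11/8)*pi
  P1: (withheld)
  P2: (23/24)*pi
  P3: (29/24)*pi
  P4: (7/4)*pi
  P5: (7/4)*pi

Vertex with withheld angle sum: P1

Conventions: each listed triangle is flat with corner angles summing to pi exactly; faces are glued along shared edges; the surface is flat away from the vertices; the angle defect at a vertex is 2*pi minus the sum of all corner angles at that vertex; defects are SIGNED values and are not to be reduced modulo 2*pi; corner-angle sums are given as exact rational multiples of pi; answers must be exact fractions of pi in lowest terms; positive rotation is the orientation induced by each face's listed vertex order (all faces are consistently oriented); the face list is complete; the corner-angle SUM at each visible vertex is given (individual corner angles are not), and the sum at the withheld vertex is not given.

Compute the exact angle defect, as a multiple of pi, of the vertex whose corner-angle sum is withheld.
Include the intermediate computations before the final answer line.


V = 6, E = 12, F = 8; chi = V - E + F = 2
Gauss-Bonnet: total defect = 2*pi*chi = 4*pi; visible defects sum to (71/24)*pi

Answer: defect(P1) = (25/24)*pi


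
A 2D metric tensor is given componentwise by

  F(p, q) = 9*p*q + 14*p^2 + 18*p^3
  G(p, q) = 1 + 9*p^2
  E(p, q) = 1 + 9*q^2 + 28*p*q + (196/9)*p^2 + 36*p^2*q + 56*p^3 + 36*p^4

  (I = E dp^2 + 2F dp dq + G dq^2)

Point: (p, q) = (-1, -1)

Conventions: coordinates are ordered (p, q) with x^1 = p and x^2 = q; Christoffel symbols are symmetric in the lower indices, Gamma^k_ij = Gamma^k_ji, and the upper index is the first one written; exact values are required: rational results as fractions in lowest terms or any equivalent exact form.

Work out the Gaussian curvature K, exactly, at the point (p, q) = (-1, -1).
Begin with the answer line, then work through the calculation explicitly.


Answer: K = -729/13225

E = 34/9, F = 5, G = 10, EG - F^2 = 115/9 at the point
E_p = 220/9, E_q = -10, F_p = 17, F_q = -9, G_p = -18, G_q = 0
E_qq = 18, F_pq = 9, G_pp = 18
Compute both Brioschi determinants and normalise by (EG - F^2)^2.
M1 = [[-E_qq/2 + F_pq - G_pp/2, E_p/2, F_p - E_q/2], [F_q - G_p/2, E, F], [G_q/2, F, G]] = [[-9, 110/9, 22], [0, 34/9, 5], [0, 5, 10]]; det M1 = -115
M2 = [[0, E_q/2, G_p/2], [E_q/2, E, F], [G_p/2, F, G]] = [[0, -5, -9], [-5, 34/9, 5], [-9, 5, 10]]; det M2 = -106
det M1 - det M2 = -9; K = -9 / (115/9)^2 = -729/13225


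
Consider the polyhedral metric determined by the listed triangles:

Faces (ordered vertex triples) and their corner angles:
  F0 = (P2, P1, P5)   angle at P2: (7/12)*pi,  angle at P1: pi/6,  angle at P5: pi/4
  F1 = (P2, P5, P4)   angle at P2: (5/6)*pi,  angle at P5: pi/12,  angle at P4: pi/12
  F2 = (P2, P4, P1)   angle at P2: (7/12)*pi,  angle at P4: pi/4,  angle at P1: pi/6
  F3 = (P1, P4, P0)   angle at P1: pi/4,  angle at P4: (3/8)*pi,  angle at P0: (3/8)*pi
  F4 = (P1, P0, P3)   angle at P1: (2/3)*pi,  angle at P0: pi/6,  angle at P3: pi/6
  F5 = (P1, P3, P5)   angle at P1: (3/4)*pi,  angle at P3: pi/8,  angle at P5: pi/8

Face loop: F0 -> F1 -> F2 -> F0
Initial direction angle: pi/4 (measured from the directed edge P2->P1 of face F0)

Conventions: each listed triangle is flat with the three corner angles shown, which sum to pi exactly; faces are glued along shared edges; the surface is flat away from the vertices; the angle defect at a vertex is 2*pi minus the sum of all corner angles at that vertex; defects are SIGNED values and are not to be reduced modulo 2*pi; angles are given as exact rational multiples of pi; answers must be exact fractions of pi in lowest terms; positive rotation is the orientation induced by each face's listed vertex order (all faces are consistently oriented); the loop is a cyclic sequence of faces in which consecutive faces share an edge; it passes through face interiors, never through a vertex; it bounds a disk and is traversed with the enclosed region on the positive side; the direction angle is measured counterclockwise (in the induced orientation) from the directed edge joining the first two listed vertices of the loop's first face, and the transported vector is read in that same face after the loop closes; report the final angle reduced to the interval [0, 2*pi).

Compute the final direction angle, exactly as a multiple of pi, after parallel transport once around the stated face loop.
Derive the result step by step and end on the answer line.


enclosed vertex P2: corner angles sum to 2*pi, defect = 2*pi - 2*pi = 0
adding the enclosed defects to the starting angle (mod 2*pi, induced orientation) gives the holonomy
final angle = pi/4 + 0 = pi/4 (mod 2*pi)

Answer: final direction angle = pi/4


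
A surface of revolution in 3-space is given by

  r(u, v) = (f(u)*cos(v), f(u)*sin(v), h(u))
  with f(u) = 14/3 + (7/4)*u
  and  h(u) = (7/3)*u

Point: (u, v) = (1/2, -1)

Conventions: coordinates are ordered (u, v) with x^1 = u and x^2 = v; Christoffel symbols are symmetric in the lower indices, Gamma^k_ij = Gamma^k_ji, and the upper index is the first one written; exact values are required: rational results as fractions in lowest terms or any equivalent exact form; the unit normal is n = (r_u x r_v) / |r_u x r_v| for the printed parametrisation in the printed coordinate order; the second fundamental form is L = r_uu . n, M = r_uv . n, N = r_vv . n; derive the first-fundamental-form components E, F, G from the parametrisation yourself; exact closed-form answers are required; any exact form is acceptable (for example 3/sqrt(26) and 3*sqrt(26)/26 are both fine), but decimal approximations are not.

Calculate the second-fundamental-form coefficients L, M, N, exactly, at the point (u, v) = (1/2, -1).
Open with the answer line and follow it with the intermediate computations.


Answer: L = 0, M = 0, N = 133/30

f = 133/24, f' = 7/4, f'' = 0, h' = 7/3, h'' = 0
E = 1225/144, F = 0, G = 17689/576; answer radicand W^2 = 1225/144
unnormalised second-form numerators: l = 0, m = 0, n = 931/72; L = l/sqrt(1225/144), and similarly M = m/sqrt(W^2), N = n/sqrt(W^2)


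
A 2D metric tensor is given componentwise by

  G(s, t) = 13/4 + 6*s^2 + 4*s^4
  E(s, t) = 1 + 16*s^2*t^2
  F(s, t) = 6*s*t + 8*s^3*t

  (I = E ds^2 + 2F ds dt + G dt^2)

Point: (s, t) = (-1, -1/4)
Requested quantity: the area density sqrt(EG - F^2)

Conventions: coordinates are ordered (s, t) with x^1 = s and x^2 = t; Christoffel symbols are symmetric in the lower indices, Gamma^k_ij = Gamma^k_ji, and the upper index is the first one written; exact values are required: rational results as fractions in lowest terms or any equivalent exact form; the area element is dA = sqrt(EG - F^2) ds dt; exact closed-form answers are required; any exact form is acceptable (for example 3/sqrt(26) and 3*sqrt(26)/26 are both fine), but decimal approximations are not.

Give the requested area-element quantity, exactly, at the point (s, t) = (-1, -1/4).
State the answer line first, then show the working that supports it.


Answer: sqrt(EG - F^2) = sqrt(57)/2

E = 2, F = 7/2, G = 53/4; EG - F^2 = 57/4


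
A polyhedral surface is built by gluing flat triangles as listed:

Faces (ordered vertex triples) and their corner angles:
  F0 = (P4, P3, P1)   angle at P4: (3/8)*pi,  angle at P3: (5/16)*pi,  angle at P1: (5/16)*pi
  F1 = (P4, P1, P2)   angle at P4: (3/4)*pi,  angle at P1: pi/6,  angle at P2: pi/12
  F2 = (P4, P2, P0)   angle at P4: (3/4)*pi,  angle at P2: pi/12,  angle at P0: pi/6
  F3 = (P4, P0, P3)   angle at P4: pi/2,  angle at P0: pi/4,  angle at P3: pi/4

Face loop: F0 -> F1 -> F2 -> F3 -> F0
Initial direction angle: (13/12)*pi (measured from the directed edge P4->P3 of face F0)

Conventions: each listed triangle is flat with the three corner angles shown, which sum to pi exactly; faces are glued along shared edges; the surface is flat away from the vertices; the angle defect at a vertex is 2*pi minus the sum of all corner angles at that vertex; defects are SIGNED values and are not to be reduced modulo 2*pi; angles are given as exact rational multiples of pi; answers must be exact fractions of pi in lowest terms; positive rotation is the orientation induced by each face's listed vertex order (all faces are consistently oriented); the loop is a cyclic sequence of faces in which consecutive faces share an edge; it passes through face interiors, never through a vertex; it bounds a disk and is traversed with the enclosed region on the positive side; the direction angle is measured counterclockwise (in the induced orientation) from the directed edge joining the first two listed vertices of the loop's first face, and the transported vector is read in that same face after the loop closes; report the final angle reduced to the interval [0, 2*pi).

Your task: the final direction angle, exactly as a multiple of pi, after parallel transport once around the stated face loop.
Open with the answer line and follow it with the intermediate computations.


Answer: final direction angle = (17/24)*pi

enclosed vertex P4: corner angles sum to (19/8)*pi, defect = 2*pi - (19/8)*pi = (-3/8)*pi
final direction = starting direction + enclosed defect total, reduced mod 2*pi (induced orientation)
final angle = (13/12)*pi - (3/8)*pi = (17/24)*pi (mod 2*pi)


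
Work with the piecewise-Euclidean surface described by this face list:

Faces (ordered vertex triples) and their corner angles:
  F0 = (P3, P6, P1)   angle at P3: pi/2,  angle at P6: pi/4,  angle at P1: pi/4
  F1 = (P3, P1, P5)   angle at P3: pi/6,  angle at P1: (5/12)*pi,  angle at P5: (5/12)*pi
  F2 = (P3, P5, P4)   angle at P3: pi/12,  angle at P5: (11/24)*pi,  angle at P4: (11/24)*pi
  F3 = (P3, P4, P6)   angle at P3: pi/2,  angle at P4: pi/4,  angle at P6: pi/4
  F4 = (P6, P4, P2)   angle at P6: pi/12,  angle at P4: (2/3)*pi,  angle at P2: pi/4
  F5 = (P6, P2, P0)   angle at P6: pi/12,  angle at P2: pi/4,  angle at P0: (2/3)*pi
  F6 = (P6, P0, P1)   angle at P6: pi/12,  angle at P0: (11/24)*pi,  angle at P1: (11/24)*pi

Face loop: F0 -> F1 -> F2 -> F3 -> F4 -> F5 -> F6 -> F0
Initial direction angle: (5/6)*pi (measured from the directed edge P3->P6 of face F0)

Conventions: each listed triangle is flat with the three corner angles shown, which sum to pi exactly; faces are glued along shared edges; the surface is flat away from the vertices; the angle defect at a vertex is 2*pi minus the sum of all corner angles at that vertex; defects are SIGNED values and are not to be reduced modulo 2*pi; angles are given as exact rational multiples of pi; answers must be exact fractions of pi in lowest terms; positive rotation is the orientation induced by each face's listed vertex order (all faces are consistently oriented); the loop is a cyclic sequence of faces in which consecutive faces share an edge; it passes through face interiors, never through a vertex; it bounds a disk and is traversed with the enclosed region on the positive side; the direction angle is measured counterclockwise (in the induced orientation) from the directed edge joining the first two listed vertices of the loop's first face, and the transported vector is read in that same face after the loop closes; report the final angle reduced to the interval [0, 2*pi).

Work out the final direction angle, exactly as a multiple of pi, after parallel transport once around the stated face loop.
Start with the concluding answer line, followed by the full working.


Answer: final direction angle = (5/6)*pi

enclosed vertex P3: corner angles sum to (5/4)*pi, defect = 2*pi - (5/4)*pi = (3/4)*pi
enclosed vertex P6: corner angles sum to (3/4)*pi, defect = 2*pi - (3/4)*pi = (5/4)*pi
the rotation equals the total enclosed defect, so the final angle is initial + defects (mod 2*pi)
final angle = (5/6)*pi + 2*pi = (5/6)*pi (mod 2*pi)


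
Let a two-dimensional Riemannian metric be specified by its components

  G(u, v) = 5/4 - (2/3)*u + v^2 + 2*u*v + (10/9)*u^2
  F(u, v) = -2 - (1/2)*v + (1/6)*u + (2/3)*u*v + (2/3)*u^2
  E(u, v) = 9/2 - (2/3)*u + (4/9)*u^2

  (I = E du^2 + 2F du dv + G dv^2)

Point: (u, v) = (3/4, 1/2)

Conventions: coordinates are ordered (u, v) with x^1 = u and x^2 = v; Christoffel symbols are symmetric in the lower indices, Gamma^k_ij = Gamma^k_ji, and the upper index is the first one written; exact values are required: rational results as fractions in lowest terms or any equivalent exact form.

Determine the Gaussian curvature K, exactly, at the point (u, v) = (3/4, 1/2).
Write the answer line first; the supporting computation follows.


Answer: K = -45664/567009

E = 17/4, F = -3/2, G = 19/8, EG - F^2 = 251/32 at the point
E_u = 0, E_v = 0, F_u = 3/2, F_v = 0, G_u = 2, G_v = 5/2
E_vv = 0, F_uv = 2/3, G_uu = 20/9
Apply the Brioschi formula K = (det M1 - det M2)/(EG - F^2)^2 over the derivative matrices of E, F, G.
M1 = [[-E_vv/2 + F_uv - G_uu/2, E_u/2, F_u - E_v/2], [F_v - G_u/2, E, F], [G_v/2, F, G]] = [[-4/9, 0, 3/2], [-1, 17/4, -3/2], [5/4, -3/2, 19/8]]; det M1 = -2651/288
M2 = [[0, E_v/2, G_u/2], [E_v/2, E, F], [G_u/2, F, G]] = [[0, 0, 1], [0, 17/4, -3/2], [1, -3/2, 19/8]]; det M2 = -17/4
det M1 - det M2 = -1427/288; K = -1427/288 / (251/32)^2 = -45664/567009


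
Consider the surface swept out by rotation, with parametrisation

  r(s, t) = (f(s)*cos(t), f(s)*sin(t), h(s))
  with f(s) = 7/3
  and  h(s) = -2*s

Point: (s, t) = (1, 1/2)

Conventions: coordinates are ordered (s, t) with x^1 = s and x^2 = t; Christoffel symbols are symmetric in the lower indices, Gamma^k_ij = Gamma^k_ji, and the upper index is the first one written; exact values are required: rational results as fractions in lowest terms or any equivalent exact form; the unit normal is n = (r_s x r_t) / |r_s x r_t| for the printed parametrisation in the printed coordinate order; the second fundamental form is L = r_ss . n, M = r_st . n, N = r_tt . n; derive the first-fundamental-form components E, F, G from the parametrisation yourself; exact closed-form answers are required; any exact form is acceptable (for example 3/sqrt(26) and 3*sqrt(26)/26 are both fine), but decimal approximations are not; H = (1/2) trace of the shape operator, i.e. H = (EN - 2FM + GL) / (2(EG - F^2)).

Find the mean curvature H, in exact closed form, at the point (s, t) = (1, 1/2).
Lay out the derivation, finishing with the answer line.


f = 7/3, f' = 0, f'' = 0, h' = -2, h'' = 0
E = 4, F = 0, G = 49/9; answer radicand W^2 = 4
unnormalised second-form numerators: l = 0, m = 0, n = -14/3; L = l/sqrt(4), and similarly M = m/sqrt(W^2), N = n/sqrt(W^2)
H = (E*n - 2*F*m + G*l) / (2*(EG - F^2)*sqrt(W^2)); E*n - 2*F*m + G*l = -56/3, EG - F^2 = 196/9, so H = (-3/7)/sqrt(4)

Answer: H = -3/14


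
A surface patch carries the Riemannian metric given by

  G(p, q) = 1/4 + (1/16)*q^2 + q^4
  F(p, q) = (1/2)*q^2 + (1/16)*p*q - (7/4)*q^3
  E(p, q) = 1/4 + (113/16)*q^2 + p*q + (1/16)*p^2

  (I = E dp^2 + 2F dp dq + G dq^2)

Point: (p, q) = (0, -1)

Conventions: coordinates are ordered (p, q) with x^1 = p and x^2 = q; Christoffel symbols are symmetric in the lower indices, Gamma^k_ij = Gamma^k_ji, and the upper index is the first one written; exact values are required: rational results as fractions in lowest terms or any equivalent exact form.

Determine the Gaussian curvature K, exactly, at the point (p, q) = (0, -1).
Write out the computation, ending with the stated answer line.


E = 117/16, F = 9/4, G = 21/16, EG - F^2 = 1161/256 at the point
E_p = -1, E_q = -113/8, F_p = -1/16, F_q = -25/4, G_p = 0, G_q = -33/8
E_qq = 113/8, F_pq = 1/16, G_pp = 0
Compute both Brioschi determinants and normalise by (EG - F^2)^2.
M1 = [[-E_qq/2 + F_pq - G_pp/2, E_p/2, F_p - E_q/2], [F_q - G_p/2, E, F], [G_q/2, F, G]] = [[-7, -1/2, 7], [-25/4, 117/16, 9/4], [-33/16, 9/4, 21/16]]; det M1 = -1689/64
M2 = [[0, E_q/2, G_p/2], [E_q/2, E, F], [G_p/2, F, G]] = [[0, -113/16, 0], [-113/16, 117/16, 9/4], [0, 9/4, 21/16]]; det M2 = -268149/4096
det M1 - det M2 = 160053/4096; K = 160053/4096 / (1161/256)^2 = 853616/449307

Answer: K = 853616/449307


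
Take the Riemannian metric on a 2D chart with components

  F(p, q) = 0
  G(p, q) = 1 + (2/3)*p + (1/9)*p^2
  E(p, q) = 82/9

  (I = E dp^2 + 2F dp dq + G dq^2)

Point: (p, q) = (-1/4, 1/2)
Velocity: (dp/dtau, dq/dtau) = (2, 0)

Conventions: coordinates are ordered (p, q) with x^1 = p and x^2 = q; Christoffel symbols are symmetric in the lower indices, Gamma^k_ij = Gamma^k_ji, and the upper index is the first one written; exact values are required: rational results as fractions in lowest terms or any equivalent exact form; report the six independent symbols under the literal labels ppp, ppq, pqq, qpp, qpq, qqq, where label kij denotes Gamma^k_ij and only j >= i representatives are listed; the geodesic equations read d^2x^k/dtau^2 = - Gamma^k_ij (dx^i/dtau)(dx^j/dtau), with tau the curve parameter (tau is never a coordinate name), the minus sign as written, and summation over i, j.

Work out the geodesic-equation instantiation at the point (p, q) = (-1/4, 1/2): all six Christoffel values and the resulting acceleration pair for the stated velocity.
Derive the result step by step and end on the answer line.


E = 82/9, F = 0, G = 121/144 at the point
E_p = 0, E_q = 0, F_p = 0, F_q = 0, G_p = 11/18, G_q = 0
EG - F^2 = 4961/648;  g^inv = (648/4961) * [[121/144, 0], [0, 82/9]]
first-kind symbols [ij,l] = (1/2)(d_i g_jl + d_j g_il - d_l g_ij): [pp,p] = E_p/2 = 0, [pp,q] = F_p - E_q/2 = 0, [pq,p] = E_q/2 = 0, [pq,q] = G_p/2 = 11/36, [qq,p] = F_q - G_p/2 = -11/36, [qq,q] = G_q/2 = 0
Gamma^p_ij = (G*[ij,p] - F*[ij,q])/(EG - F^2), Gamma^q_ij = (E*[ij,q] - F*[ij,p])/(EG - F^2)
Gamma_ppp = 0, Gamma_ppq = 0, Gamma_pqq = -11/328, Gamma_qpp = 0, Gamma_qpq = 4/11, Gamma_qqq = 0
d^2p/dtau^2 = -(Gamma_ppp*(2)^2 + 2*Gamma_ppq*(2)*(0) + Gamma_pqq*(0)^2) = 0
d^2q/dtau^2 = -(Gamma_qpp*(2)^2 + 2*Gamma_qpq*(2)*(0) + Gamma_qqq*(0)^2) = 0

Answer: Gamma_ppp = 0, Gamma_ppq = 0, Gamma_pqq = -11/328, Gamma_qpp = 0, Gamma_qpq = 4/11, Gamma_qqq = 0; accelerations (d^2p/dtau^2, d^2q/dtau^2) = (0, 0)


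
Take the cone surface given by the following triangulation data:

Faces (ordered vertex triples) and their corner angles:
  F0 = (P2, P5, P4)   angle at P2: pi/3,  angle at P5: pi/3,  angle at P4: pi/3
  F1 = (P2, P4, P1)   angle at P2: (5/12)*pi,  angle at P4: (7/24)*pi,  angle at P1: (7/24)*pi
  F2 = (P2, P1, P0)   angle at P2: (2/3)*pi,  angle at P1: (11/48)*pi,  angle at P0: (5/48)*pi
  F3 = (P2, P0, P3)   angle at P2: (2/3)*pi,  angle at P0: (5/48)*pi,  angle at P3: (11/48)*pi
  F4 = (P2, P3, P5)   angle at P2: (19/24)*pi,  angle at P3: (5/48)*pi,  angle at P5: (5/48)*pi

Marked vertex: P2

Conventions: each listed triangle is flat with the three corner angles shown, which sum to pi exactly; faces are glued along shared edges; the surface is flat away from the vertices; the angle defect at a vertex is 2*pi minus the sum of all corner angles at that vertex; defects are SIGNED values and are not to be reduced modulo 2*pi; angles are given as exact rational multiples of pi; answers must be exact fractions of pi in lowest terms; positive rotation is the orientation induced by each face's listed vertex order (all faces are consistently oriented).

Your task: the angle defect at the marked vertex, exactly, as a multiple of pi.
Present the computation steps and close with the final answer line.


Sum of corner angles at P2: (23/8)*pi
defect = 2*pi - (23/8)*pi

Answer: defect(P2) = (-7/8)*pi


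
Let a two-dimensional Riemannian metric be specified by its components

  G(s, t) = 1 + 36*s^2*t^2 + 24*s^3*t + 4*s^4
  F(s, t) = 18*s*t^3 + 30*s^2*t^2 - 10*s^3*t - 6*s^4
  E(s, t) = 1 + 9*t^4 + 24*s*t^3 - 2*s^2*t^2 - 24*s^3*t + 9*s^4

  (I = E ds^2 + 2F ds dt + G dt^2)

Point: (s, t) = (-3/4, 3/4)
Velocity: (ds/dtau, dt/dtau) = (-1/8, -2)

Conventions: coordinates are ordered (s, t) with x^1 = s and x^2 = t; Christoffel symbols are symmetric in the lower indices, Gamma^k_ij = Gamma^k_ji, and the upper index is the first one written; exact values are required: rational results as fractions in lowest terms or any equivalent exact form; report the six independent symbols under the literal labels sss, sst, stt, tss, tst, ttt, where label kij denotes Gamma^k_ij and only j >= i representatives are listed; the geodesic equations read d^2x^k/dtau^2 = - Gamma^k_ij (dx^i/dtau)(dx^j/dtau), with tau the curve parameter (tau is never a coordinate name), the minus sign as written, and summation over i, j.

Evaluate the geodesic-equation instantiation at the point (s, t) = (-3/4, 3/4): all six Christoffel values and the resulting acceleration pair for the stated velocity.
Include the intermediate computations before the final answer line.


E = 97/16, F = 81/16, G = 97/16 at the point
E_s = -135/4, E_t = -27/4, F_s = -81/4, F_t = 27/4, G_s = -27/4, G_t = 81/4
EG - F^2 = 89/8;  g^inv = (8/89) * [[97/16, -81/16], [-81/16, 97/16]]
first-kind symbols [ij,l] = (1/2)(d_i g_jl + d_j g_il - d_l g_ij): [ss,s] = E_s/2 = -135/8, [ss,t] = F_s - E_t/2 = -135/8, [st,s] = E_t/2 = -27/8, [st,t] = G_s/2 = -27/8, [tt,s] = F_t - G_s/2 = 81/8, [tt,t] = G_t/2 = 81/8
Gamma^s_ij = (G*[ij,s] - F*[ij,t])/(EG - F^2), Gamma^t_ij = (E*[ij,t] - F*[ij,s])/(EG - F^2)
Gamma_sss = -135/89, Gamma_sst = -27/89, Gamma_stt = 81/89, Gamma_tss = -135/89, Gamma_tst = -27/89, Gamma_ttt = 81/89
d^2s/dtau^2 = -(Gamma_sss*(-1/8)^2 + 2*Gamma_sst*(-1/8)*(-2) + Gamma_stt*(-2)^2) = -19737/5696
d^2t/dtau^2 = -(Gamma_tss*(-1/8)^2 + 2*Gamma_tst*(-1/8)*(-2) + Gamma_ttt*(-2)^2) = -19737/5696

Answer: Gamma_sss = -135/89, Gamma_sst = -27/89, Gamma_stt = 81/89, Gamma_tss = -135/89, Gamma_tst = -27/89, Gamma_ttt = 81/89; accelerations (d^2s/dtau^2, d^2t/dtau^2) = (-19737/5696, -19737/5696)


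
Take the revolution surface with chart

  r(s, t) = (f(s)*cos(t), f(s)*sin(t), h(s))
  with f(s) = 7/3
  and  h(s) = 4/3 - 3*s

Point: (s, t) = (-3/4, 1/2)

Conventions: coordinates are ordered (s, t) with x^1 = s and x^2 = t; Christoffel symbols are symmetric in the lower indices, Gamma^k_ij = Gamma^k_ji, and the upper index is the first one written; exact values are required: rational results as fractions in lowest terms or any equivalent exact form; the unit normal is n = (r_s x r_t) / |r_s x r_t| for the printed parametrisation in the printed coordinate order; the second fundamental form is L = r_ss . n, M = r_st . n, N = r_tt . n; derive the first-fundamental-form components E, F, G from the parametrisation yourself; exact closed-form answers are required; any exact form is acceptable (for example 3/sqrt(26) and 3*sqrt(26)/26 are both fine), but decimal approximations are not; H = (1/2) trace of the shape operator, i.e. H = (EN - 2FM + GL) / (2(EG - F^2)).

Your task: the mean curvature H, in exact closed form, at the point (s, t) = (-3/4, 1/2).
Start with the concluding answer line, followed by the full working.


Answer: H = -3/14

f = 7/3, f' = 0, f'' = 0, h' = -3, h'' = 0
E = 9, F = 0, G = 49/9; answer radicand W^2 = 9
unnormalised second-form numerators: l = 0, m = 0, n = -7; L = l/sqrt(9), and similarly M = m/sqrt(W^2), N = n/sqrt(W^2)
H = (E*n - 2*F*m + G*l) / (2*(EG - F^2)*sqrt(W^2)); E*n - 2*F*m + G*l = -63, EG - F^2 = 49, so H = (-9/14)/sqrt(9)


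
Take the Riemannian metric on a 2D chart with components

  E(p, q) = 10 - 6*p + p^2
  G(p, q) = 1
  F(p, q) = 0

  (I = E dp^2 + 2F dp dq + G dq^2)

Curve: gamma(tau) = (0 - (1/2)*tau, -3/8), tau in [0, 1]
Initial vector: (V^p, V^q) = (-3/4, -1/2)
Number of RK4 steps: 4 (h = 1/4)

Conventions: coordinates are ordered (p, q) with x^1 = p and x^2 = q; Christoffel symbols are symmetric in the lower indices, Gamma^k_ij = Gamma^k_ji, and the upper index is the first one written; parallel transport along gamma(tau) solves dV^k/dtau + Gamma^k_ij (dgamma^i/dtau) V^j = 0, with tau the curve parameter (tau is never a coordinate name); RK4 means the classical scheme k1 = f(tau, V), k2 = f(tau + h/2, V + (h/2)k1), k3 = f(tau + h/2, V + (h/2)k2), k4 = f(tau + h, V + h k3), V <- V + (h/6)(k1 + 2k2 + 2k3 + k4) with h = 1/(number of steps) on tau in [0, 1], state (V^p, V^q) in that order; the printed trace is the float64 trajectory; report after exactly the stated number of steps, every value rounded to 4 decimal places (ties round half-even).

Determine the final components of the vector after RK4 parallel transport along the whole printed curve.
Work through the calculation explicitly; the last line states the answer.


gamma'(tau) = (-1/2, 0); f(tau, V)^k = -Gamma^k_ij(gamma(tau)) gamma'^i(tau) V^j; h = 1/4; intermediate values shown to 6 dp
curve data and Christoffel symbols at the stage parameters:
  tau = 0.000000: gamma = (0.000000, -0.375000), gamma' = (-0.500000, 0.000000); Gamma_ppp = -0.300000, Gamma_ppq = 0.000000, Gamma_pqq = 0.000000, Gamma_qpp = 0.000000, Gamma_qpq = 0.000000, Gamma_qqq = 0.000000
  tau = 0.125000: gamma = (-0.062500, -0.375000), gamma' = (-0.500000, 0.000000); Gamma_ppp = -0.295070, Gamma_ppq = 0.000000, Gamma_pqq = 0.000000, Gamma_qpp = 0.000000, Gamma_qpq = 0.000000, Gamma_qqq = 0.000000
  tau = 0.250000: gamma = (-0.125000, -0.375000), gamma' = (-0.500000, 0.000000); Gamma_ppp = -0.290276, Gamma_ppq = 0.000000, Gamma_pqq = 0.000000, Gamma_qpp = 0.000000, Gamma_qpq = 0.000000, Gamma_qqq = 0.000000
  tau = 0.375000: gamma = (-0.187500, -0.375000), gamma' = (-0.500000, 0.000000); Gamma_ppp = -0.285614, Gamma_ppq = 0.000000, Gamma_pqq = 0.000000, Gamma_qpp = 0.000000, Gamma_qpq = 0.000000, Gamma_qqq = 0.000000
  tau = 0.500000: gamma = (-0.250000, -0.375000), gamma' = (-0.500000, 0.000000); Gamma_ppp = -0.281081, Gamma_ppq = 0.000000, Gamma_pqq = 0.000000, Gamma_qpp = 0.000000, Gamma_qpq = 0.000000, Gamma_qqq = 0.000000
  tau = 0.625000: gamma = (-0.312500, -0.375000), gamma' = (-0.500000, 0.000000); Gamma_ppp = -0.276672, Gamma_ppq = 0.000000, Gamma_pqq = 0.000000, Gamma_qpp = 0.000000, Gamma_qpq = 0.000000, Gamma_qqq = 0.000000
  tau = 0.750000: gamma = (-0.375000, -0.375000), gamma' = (-0.500000, 0.000000); Gamma_ppp = -0.272383, Gamma_ppq = 0.000000, Gamma_pqq = 0.000000, Gamma_qpp = 0.000000, Gamma_qpq = 0.000000, Gamma_qqq = 0.000000
  tau = 0.875000: gamma = (-0.437500, -0.375000), gamma' = (-0.500000, 0.000000); Gamma_ppp = -0.268211, Gamma_ppq = 0.000000, Gamma_pqq = 0.000000, Gamma_qpp = 0.000000, Gamma_qpq = 0.000000, Gamma_qqq = 0.000000
  tau = 1.000000: gamma = (-0.500000, -0.375000), gamma' = (-0.500000, 0.000000); Gamma_ppp = -0.264151, Gamma_ppq = 0.000000, Gamma_pqq = 0.000000, Gamma_qpp = 0.000000, Gamma_qpq = 0.000000, Gamma_qqq = 0.000000
step 0: V^p = -0.7500, V^q = -0.5000
step 1: k1 = (0.112500, 0.000000), k2 = (0.108576, 0.000000), k3 = (0.108649, 0.000000), k4 = (0.104911, 0.000000); V <- V + (h/6)(k1 + 2k2 + 2k3 + k4): V^p = -0.7228, V^q = -0.5000
step 2: k1 = (0.104911, 0.000000), k2 = (0.101354, 0.000000), k3 = (0.101417, 0.000000), k4 = (0.098025, 0.000000); V <- V + (h/6)(k1 + 2k2 + 2k3 + k4): V^p = -0.6975, V^q = -0.5000
step 3: k1 = (0.098025, 0.000000), k2 = (0.094792, 0.000000), k3 = (0.094848, 0.000000), k4 = (0.091762, 0.000000); V <- V + (h/6)(k1 + 2k2 + 2k3 + k4): V^p = -0.6738, V^q = -0.5000
step 4: k1 = (0.091762, 0.000000), k2 = (0.088819, 0.000000), k3 = (0.088868, 0.000000), k4 = (0.086055, 0.000000); V <- V + (h/6)(k1 + 2k2 + 2k3 + k4): V^p = -0.6516, V^q = -0.5000

Answer: V^p = -0.6516, V^q = -0.5000
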